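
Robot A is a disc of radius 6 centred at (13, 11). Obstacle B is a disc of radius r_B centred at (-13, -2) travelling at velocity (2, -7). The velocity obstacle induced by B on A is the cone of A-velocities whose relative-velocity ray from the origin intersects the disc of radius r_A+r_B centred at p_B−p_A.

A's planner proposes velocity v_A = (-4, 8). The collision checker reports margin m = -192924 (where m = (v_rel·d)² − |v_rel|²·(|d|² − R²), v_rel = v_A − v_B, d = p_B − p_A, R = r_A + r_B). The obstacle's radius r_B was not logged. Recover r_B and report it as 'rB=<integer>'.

m = -192924
d = (-26, -13);  v_rel = (-6, 15),  |v_rel|² = 261
v_rel×d = (-6)·(-13) − (15)·(-26) = 468
since m = R²·261 − 468²:  R² = (219024 + -192924) / 261 = 100
R = √100 = 10  ⇒  r_B = 10 − 6 = 4

rB=4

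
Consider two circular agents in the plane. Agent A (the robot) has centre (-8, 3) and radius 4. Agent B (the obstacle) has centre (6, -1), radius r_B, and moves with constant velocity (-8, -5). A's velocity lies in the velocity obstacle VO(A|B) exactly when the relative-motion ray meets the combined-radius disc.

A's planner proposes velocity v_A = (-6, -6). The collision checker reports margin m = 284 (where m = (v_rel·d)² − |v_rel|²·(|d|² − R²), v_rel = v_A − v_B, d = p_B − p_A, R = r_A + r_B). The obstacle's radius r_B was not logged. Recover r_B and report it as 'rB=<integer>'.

m = 284
d = (14, -4);  v_rel = (2, -1),  |v_rel|² = 5
v_rel×d = (2)·(-4) − (-1)·(14) = 6
since m = R²·5 − 6²:  R² = (36 + 284) / 5 = 64
R = √64 = 8  ⇒  r_B = 8 − 4 = 4

rB=4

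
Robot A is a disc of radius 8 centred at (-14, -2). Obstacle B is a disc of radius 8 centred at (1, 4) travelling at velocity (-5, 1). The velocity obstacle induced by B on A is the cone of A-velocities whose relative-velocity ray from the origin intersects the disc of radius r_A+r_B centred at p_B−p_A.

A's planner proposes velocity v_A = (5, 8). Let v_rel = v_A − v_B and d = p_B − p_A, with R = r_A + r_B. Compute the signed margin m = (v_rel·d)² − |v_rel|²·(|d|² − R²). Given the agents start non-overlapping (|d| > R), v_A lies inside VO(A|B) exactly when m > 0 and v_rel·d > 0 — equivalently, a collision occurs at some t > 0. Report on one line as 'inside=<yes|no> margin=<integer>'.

d = (15, 6),  |d|² = 261;  R = 8+8 = 16,  c = 261−16² = 5
v_rel = (10, 7),  |v_rel|² = 149;  v_rel·d = (10)·(15) + (7)·(6) = 192
149·t² − 384·t + 5 = 0  ⇒  m = 192² − 149·5 = 36119
m = 36119 > 0,  v_rel·d = 192 > 0  ⇒  inside

inside=yes margin=36119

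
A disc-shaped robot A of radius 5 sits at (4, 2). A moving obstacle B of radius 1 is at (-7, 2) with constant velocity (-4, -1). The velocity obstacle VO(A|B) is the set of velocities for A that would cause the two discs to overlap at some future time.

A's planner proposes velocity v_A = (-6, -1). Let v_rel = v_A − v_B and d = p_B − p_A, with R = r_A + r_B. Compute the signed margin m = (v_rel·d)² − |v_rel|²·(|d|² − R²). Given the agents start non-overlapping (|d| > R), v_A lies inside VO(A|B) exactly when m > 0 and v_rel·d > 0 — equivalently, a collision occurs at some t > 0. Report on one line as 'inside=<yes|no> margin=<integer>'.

d = (-11, 0),  |d|² = 121;  R = 5+1 = 6,  c = 121−6² = 85
v_rel = (-2, 0),  |v_rel|² = 4;  v_rel·d = (-2)·(-11) + (0)·(0) = 22
4·t² − 44·t + 85 = 0  ⇒  m = 22² − 4·85 = 144
m = 144 > 0,  v_rel·d = 22 > 0  ⇒  inside

inside=yes margin=144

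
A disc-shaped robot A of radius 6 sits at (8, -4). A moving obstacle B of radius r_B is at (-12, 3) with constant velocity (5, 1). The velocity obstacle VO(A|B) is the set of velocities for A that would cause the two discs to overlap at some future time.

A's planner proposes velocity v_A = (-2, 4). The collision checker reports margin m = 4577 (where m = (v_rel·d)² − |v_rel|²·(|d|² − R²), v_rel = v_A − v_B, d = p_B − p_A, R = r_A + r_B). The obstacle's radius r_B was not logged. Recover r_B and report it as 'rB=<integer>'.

m = 4577
d = (-20, 7);  v_rel = (-7, 3),  |v_rel|² = 58
v_rel×d = (-7)·(7) − (3)·(-20) = 11
since m = R²·58 − 11²:  R² = (121 + 4577) / 58 = 81
R = √81 = 9  ⇒  r_B = 9 − 6 = 3

rB=3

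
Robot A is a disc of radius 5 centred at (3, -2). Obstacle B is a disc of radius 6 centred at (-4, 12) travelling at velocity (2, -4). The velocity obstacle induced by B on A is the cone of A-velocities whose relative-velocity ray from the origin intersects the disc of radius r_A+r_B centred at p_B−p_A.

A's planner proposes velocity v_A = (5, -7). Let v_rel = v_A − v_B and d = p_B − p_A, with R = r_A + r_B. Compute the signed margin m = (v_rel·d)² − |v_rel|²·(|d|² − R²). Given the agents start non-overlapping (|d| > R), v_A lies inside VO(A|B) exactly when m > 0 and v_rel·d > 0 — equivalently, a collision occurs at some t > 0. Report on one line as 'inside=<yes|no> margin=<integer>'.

d = (-7, 14),  |d|² = 245;  R = 5+6 = 11,  c = 245−11² = 124
v_rel = (3, -3),  |v_rel|² = 18;  v_rel·d = (3)·(-7) + (-3)·(14) = -63
18·t² + 126·t + 124 = 0  ⇒  m = (-63)² − 18·124 = 1737
m = 1737 > 0,  v_rel·d = -63 < 0  ⇒  outside

inside=no margin=1737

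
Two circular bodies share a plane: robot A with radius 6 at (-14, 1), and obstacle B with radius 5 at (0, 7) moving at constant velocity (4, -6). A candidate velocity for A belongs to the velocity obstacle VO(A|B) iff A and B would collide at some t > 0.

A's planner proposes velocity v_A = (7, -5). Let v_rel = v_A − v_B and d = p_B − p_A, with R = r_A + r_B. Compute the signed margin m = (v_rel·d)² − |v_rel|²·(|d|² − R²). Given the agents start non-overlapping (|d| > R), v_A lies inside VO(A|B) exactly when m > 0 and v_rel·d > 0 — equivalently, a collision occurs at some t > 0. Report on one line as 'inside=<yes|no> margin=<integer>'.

d = (14, 6),  |d|² = 232;  R = 6+5 = 11,  c = 232−11² = 111
v_rel = (3, 1),  |v_rel|² = 10;  v_rel·d = (3)·(14) + (1)·(6) = 48
10·t² − 96·t + 111 = 0  ⇒  m = 48² − 10·111 = 1194
m = 1194 > 0,  v_rel·d = 48 > 0  ⇒  inside

inside=yes margin=1194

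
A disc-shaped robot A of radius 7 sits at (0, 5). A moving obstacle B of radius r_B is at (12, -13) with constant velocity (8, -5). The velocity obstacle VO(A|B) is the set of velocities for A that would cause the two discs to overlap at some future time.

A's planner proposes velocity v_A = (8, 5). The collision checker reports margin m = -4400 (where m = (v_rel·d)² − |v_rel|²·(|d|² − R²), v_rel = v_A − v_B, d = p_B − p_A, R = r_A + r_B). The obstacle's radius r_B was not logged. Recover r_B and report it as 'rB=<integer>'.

m = -4400
d = (12, -18);  v_rel = (0, 10),  |v_rel|² = 100
v_rel×d = (0)·(-18) − (10)·(12) = -120
since m = R²·100 − (-120)²:  R² = (14400 + -4400) / 100 = 100
R = √100 = 10  ⇒  r_B = 10 − 7 = 3

rB=3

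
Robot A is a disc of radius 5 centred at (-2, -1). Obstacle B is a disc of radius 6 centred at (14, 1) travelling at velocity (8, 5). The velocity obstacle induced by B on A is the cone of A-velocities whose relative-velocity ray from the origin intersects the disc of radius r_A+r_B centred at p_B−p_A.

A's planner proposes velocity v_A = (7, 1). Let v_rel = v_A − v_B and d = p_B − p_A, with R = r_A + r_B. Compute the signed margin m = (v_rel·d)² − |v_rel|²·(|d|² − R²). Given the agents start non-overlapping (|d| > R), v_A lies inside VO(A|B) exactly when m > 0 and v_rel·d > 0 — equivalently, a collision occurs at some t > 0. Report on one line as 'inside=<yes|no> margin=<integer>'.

d = (16, 2),  |d|² = 260;  R = 5+6 = 11,  c = 260−11² = 139
v_rel = (-1, -4),  |v_rel|² = 17;  v_rel·d = (-1)·(16) + (-4)·(2) = -24
17·t² + 48·t + 139 = 0  ⇒  m = (-24)² − 17·139 = -1787
m = -1787 < 0,  v_rel·d = -24 < 0  ⇒  outside

inside=no margin=-1787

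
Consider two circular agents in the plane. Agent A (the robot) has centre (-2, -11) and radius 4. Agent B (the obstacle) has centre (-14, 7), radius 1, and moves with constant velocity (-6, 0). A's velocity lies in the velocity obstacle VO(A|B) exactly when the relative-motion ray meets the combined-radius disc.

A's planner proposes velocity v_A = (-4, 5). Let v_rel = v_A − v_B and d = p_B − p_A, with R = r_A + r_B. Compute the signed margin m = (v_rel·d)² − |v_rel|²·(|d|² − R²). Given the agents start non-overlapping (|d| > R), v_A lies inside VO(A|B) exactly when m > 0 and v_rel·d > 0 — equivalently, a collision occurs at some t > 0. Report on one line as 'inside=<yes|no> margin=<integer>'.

d = (-12, 18),  |d|² = 468;  R = 4+1 = 5,  c = 468−5² = 443
v_rel = (2, 5),  |v_rel|² = 29;  v_rel·d = (2)·(-12) + (5)·(18) = 66
29·t² − 132·t + 443 = 0  ⇒  m = 66² − 29·443 = -8491
m = -8491 < 0,  v_rel·d = 66 > 0  ⇒  outside

inside=no margin=-8491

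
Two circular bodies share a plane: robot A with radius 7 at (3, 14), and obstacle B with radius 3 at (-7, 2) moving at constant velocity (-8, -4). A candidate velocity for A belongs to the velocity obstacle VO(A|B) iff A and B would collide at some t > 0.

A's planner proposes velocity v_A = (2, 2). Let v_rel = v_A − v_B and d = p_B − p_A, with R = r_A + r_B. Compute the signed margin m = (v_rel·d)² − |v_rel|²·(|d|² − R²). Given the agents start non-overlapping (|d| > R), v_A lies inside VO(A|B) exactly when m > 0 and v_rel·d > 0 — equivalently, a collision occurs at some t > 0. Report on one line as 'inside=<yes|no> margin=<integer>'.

d = (-10, -12),  |d|² = 244;  R = 7+3 = 10,  c = 244−10² = 144
v_rel = (10, 6),  |v_rel|² = 136;  v_rel·d = (10)·(-10) + (6)·(-12) = -172
136·t² + 344·t + 144 = 0  ⇒  m = (-172)² − 136·144 = 10000
m = 10000 > 0,  v_rel·d = -172 < 0  ⇒  outside

inside=no margin=10000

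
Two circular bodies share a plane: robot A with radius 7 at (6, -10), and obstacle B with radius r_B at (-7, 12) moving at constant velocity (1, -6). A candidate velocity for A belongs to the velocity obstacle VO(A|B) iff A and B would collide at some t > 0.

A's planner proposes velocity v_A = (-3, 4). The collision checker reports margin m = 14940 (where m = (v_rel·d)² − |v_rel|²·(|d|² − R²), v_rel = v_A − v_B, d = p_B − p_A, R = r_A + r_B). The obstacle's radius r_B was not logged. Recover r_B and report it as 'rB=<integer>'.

m = 14940
d = (-13, 22);  v_rel = (-4, 10),  |v_rel|² = 116
v_rel×d = (-4)·(22) − (10)·(-13) = 42
since m = R²·116 − 42²:  R² = (1764 + 14940) / 116 = 144
R = √144 = 12  ⇒  r_B = 12 − 7 = 5

rB=5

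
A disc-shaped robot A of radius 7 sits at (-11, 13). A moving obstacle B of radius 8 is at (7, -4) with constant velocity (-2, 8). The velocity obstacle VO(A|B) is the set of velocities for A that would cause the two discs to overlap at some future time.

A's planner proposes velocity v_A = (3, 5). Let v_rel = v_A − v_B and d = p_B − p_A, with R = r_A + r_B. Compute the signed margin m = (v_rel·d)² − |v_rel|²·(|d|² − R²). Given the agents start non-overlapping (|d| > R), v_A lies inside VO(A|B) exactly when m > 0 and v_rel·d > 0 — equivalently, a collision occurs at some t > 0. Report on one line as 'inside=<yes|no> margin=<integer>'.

d = (18, -17),  |d|² = 613;  R = 7+8 = 15,  c = 613−15² = 388
v_rel = (5, -3),  |v_rel|² = 34;  v_rel·d = (5)·(18) + (-3)·(-17) = 141
34·t² − 282·t + 388 = 0  ⇒  m = 141² − 34·388 = 6689
m = 6689 > 0,  v_rel·d = 141 > 0  ⇒  inside

inside=yes margin=6689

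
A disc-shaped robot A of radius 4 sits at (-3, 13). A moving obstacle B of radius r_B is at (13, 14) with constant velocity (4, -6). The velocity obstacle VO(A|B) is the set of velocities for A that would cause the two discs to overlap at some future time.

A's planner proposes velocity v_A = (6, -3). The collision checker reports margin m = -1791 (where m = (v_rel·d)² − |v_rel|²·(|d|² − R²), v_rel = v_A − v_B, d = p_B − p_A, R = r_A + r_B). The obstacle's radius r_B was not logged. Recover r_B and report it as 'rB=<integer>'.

m = -1791
d = (16, 1);  v_rel = (2, 3),  |v_rel|² = 13
v_rel×d = (2)·(1) − (3)·(16) = -46
since m = R²·13 − (-46)²:  R² = (2116 + -1791) / 13 = 25
R = √25 = 5  ⇒  r_B = 5 − 4 = 1

rB=1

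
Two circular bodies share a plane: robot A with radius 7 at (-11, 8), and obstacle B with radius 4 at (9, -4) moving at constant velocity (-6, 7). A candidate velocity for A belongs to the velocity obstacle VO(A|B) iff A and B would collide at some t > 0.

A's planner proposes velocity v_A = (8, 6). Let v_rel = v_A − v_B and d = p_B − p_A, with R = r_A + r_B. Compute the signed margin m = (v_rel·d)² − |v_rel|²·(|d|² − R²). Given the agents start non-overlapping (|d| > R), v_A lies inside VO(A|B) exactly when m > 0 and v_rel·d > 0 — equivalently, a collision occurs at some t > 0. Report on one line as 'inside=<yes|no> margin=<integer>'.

d = (20, -12),  |d|² = 544;  R = 7+4 = 11,  c = 544−11² = 423
v_rel = (14, -1),  |v_rel|² = 197;  v_rel·d = (14)·(20) + (-1)·(-12) = 292
197·t² − 584·t + 423 = 0  ⇒  m = 292² − 197·423 = 1933
m = 1933 > 0,  v_rel·d = 292 > 0  ⇒  inside

inside=yes margin=1933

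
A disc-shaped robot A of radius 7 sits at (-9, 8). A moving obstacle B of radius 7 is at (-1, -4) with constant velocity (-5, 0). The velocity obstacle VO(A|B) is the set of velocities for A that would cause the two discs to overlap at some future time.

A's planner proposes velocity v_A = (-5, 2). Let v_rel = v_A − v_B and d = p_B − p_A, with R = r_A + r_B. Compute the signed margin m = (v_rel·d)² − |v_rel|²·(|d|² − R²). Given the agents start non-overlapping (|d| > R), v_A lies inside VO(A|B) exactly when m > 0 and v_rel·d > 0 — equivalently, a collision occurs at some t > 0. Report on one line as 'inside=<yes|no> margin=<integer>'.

d = (8, -12),  |d|² = 208;  R = 7+7 = 14,  c = 208−14² = 12
v_rel = (0, 2),  |v_rel|² = 4;  v_rel·d = (0)·(8) + (2)·(-12) = -24
4·t² + 48·t + 12 = 0  ⇒  m = (-24)² − 4·12 = 528
m = 528 > 0,  v_rel·d = -24 < 0  ⇒  outside

inside=no margin=528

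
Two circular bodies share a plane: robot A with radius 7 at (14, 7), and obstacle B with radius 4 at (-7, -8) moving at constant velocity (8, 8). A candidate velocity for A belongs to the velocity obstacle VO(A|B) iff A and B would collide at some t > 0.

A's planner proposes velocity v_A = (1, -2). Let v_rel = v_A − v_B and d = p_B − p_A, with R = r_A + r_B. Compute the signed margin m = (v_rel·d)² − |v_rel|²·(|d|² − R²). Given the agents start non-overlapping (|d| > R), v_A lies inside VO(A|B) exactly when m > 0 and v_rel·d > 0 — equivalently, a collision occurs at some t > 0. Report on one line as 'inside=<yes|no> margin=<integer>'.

d = (-21, -15),  |d|² = 666;  R = 7+4 = 11,  c = 666−11² = 545
v_rel = (-7, -10),  |v_rel|² = 149;  v_rel·d = (-7)·(-21) + (-10)·(-15) = 297
149·t² − 594·t + 545 = 0  ⇒  m = 297² − 149·545 = 7004
m = 7004 > 0,  v_rel·d = 297 > 0  ⇒  inside

inside=yes margin=7004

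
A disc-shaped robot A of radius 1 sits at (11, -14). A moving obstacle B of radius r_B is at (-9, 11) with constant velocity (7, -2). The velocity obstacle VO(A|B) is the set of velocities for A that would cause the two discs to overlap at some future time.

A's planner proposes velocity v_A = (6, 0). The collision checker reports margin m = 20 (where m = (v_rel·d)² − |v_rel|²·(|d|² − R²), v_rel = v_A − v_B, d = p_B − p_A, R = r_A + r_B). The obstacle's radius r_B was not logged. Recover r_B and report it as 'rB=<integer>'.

m = 20
d = (-20, 25);  v_rel = (-1, 2),  |v_rel|² = 5
v_rel×d = (-1)·(25) − (2)·(-20) = 15
since m = R²·5 − 15²:  R² = (225 + 20) / 5 = 49
R = √49 = 7  ⇒  r_B = 7 − 1 = 6

rB=6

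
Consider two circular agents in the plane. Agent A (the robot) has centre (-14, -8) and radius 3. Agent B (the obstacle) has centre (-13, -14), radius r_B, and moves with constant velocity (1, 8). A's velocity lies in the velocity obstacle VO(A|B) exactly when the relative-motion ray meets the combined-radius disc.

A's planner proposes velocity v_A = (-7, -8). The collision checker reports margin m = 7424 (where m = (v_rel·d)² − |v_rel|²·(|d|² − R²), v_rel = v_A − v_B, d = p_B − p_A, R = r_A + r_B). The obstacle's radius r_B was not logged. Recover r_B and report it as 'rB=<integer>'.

m = 7424
d = (1, -6);  v_rel = (-8, -16),  |v_rel|² = 320
v_rel×d = (-8)·(-6) − (-16)·(1) = 64
since m = R²·320 − 64²:  R² = (4096 + 7424) / 320 = 36
R = √36 = 6  ⇒  r_B = 6 − 3 = 3

rB=3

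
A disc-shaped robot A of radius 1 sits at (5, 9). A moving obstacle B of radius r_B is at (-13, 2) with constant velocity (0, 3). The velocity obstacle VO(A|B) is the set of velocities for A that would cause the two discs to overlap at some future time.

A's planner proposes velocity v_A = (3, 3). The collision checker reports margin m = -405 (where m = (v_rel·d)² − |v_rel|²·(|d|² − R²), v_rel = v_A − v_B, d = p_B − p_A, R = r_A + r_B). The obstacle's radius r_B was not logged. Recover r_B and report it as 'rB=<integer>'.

m = -405
d = (-18, -7);  v_rel = (3, 0),  |v_rel|² = 9
v_rel×d = (3)·(-7) − (0)·(-18) = -21
since m = R²·9 − (-21)²:  R² = (441 + -405) / 9 = 4
R = √4 = 2  ⇒  r_B = 2 − 1 = 1

rB=1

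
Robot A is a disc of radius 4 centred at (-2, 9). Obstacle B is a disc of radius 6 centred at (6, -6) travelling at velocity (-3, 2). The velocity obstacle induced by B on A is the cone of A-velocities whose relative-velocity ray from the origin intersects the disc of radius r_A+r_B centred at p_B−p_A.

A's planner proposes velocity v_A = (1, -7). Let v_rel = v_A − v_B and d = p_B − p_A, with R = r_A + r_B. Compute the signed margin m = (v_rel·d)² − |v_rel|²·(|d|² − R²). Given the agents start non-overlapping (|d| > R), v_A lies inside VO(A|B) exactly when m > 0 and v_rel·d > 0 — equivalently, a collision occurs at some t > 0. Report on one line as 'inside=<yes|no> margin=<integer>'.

d = (8, -15),  |d|² = 289;  R = 4+6 = 10,  c = 289−10² = 189
v_rel = (4, -9),  |v_rel|² = 97;  v_rel·d = (4)·(8) + (-9)·(-15) = 167
97·t² − 334·t + 189 = 0  ⇒  m = 167² − 97·189 = 9556
m = 9556 > 0,  v_rel·d = 167 > 0  ⇒  inside

inside=yes margin=9556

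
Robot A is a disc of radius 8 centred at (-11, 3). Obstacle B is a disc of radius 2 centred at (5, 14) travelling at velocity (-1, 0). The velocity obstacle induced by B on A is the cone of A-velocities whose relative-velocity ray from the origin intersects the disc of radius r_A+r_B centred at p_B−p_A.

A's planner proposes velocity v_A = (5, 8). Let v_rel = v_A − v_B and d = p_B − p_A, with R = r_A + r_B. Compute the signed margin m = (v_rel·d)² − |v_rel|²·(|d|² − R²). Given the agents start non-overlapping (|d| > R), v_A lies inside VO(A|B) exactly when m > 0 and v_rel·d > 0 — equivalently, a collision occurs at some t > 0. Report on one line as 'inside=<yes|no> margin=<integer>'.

d = (16, 11),  |d|² = 377;  R = 8+2 = 10,  c = 377−10² = 277
v_rel = (6, 8),  |v_rel|² = 100;  v_rel·d = (6)·(16) + (8)·(11) = 184
100·t² − 368·t + 277 = 0  ⇒  m = 184² − 100·277 = 6156
m = 6156 > 0,  v_rel·d = 184 > 0  ⇒  inside

inside=yes margin=6156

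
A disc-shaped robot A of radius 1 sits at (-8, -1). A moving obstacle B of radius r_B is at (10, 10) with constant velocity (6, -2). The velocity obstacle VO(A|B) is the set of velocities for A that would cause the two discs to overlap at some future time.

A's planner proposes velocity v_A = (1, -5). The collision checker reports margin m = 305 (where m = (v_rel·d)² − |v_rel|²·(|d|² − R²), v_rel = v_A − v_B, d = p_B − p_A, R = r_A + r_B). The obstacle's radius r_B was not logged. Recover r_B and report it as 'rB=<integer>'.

m = 305
d = (18, 11);  v_rel = (-5, -3),  |v_rel|² = 34
v_rel×d = (-5)·(11) − (-3)·(18) = -1
since m = R²·34 − (-1)²:  R² = (1 + 305) / 34 = 9
R = √9 = 3  ⇒  r_B = 3 − 1 = 2

rB=2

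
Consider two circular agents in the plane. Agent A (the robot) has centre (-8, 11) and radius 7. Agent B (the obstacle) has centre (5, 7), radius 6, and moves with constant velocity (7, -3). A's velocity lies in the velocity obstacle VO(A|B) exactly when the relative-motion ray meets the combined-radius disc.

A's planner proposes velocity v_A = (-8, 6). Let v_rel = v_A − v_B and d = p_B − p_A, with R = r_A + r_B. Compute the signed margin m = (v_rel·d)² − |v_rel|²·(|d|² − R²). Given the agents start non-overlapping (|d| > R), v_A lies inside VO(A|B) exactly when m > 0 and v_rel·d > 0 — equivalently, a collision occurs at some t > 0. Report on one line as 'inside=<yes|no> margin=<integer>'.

d = (13, -4),  |d|² = 185;  R = 7+6 = 13,  c = 185−13² = 16
v_rel = (-15, 9),  |v_rel|² = 306;  v_rel·d = (-15)·(13) + (9)·(-4) = -231
306·t² + 462·t + 16 = 0  ⇒  m = (-231)² − 306·16 = 48465
m = 48465 > 0,  v_rel·d = -231 < 0  ⇒  outside

inside=no margin=48465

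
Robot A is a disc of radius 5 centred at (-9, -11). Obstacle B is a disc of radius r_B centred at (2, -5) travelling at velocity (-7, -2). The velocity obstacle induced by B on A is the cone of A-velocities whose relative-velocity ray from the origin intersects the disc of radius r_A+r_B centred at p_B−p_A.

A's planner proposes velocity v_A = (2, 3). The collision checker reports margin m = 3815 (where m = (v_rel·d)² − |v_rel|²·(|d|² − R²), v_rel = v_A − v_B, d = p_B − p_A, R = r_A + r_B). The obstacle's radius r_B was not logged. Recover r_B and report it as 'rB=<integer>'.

m = 3815
d = (11, 6);  v_rel = (9, 5),  |v_rel|² = 106
v_rel×d = (9)·(6) − (5)·(11) = -1
since m = R²·106 − (-1)²:  R² = (1 + 3815) / 106 = 36
R = √36 = 6  ⇒  r_B = 6 − 5 = 1

rB=1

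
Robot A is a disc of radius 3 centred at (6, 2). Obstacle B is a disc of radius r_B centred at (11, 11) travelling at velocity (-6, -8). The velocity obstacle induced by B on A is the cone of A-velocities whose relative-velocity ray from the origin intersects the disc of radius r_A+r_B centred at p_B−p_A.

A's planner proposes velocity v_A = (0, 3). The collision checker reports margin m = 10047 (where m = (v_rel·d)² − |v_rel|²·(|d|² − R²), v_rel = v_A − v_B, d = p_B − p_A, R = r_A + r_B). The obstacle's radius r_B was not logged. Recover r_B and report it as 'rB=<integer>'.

m = 10047
d = (5, 9);  v_rel = (6, 11),  |v_rel|² = 157
v_rel×d = (6)·(9) − (11)·(5) = -1
since m = R²·157 − (-1)²:  R² = (1 + 10047) / 157 = 64
R = √64 = 8  ⇒  r_B = 8 − 3 = 5

rB=5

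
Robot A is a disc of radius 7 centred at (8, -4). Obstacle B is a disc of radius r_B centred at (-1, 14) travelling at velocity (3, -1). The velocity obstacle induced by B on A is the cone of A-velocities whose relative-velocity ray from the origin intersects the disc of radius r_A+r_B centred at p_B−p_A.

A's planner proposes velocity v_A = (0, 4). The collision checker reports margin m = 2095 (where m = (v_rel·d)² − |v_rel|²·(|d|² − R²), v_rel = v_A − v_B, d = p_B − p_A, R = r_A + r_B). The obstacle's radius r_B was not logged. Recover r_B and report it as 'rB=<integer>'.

m = 2095
d = (-9, 18);  v_rel = (-3, 5),  |v_rel|² = 34
v_rel×d = (-3)·(18) − (5)·(-9) = -9
since m = R²·34 − (-9)²:  R² = (81 + 2095) / 34 = 64
R = √64 = 8  ⇒  r_B = 8 − 7 = 1

rB=1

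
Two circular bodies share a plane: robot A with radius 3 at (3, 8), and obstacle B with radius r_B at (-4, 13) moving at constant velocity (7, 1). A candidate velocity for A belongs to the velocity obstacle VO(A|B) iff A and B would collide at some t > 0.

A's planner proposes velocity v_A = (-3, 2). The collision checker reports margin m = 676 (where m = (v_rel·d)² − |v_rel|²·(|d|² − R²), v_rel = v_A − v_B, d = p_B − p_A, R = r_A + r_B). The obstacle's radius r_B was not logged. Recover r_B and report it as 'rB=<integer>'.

m = 676
d = (-7, 5);  v_rel = (-10, 1),  |v_rel|² = 101
v_rel×d = (-10)·(5) − (1)·(-7) = -43
since m = R²·101 − (-43)²:  R² = (1849 + 676) / 101 = 25
R = √25 = 5  ⇒  r_B = 5 − 3 = 2

rB=2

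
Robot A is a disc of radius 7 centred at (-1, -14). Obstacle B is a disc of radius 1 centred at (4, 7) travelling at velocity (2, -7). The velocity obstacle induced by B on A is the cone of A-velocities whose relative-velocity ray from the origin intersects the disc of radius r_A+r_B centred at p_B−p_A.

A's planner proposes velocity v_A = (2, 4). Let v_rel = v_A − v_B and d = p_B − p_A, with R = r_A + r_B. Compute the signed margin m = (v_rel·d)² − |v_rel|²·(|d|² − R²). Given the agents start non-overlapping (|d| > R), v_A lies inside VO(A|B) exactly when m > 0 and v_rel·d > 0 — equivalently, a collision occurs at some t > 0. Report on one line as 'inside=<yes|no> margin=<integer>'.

d = (5, 21),  |d|² = 466;  R = 7+1 = 8,  c = 466−8² = 402
v_rel = (0, 11),  |v_rel|² = 121;  v_rel·d = (0)·(5) + (11)·(21) = 231
121·t² − 462·t + 402 = 0  ⇒  m = 231² − 121·402 = 4719
m = 4719 > 0,  v_rel·d = 231 > 0  ⇒  inside

inside=yes margin=4719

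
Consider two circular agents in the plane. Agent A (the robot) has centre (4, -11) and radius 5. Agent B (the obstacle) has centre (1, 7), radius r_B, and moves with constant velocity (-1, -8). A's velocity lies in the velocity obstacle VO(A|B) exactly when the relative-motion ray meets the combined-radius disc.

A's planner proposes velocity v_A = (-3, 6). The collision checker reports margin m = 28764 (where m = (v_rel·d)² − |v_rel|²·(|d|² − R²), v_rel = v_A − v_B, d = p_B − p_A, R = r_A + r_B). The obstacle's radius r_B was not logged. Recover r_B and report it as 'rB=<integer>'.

m = 28764
d = (-3, 18);  v_rel = (-2, 14),  |v_rel|² = 200
v_rel×d = (-2)·(18) − (14)·(-3) = 6
since m = R²·200 − 6²:  R² = (36 + 28764) / 200 = 144
R = √144 = 12  ⇒  r_B = 12 − 5 = 7

rB=7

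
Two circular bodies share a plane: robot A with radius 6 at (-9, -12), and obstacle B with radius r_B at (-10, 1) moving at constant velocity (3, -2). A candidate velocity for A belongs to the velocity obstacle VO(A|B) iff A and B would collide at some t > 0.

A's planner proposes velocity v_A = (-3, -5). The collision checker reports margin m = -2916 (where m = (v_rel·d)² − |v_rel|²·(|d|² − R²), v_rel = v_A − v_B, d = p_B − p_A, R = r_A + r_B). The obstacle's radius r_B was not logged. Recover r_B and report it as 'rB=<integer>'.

m = -2916
d = (-1, 13);  v_rel = (-6, -3),  |v_rel|² = 45
v_rel×d = (-6)·(13) − (-3)·(-1) = -81
since m = R²·45 − (-81)²:  R² = (6561 + -2916) / 45 = 81
R = √81 = 9  ⇒  r_B = 9 − 6 = 3

rB=3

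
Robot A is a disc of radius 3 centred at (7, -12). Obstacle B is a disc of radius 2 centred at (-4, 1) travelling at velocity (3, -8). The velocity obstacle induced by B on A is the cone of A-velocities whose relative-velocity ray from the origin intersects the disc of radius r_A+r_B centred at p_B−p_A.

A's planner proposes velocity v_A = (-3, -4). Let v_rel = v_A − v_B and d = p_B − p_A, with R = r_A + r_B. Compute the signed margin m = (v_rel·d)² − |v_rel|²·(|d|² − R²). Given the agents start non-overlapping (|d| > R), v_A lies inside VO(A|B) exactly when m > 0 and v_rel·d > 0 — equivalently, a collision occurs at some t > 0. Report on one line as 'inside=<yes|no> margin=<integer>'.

d = (-11, 13),  |d|² = 290;  R = 3+2 = 5,  c = 290−5² = 265
v_rel = (-6, 4),  |v_rel|² = 52;  v_rel·d = (-6)·(-11) + (4)·(13) = 118
52·t² − 236·t + 265 = 0  ⇒  m = 118² − 52·265 = 144
m = 144 > 0,  v_rel·d = 118 > 0  ⇒  inside

inside=yes margin=144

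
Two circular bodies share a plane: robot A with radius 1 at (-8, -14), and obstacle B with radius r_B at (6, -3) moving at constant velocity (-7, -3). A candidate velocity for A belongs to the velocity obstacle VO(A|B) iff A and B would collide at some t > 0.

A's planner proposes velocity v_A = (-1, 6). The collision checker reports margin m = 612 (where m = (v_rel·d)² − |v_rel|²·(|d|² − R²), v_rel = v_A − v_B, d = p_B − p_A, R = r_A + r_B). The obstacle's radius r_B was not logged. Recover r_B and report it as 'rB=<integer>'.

m = 612
d = (14, 11);  v_rel = (6, 9),  |v_rel|² = 117
v_rel×d = (6)·(11) − (9)·(14) = -60
since m = R²·117 − (-60)²:  R² = (3600 + 612) / 117 = 36
R = √36 = 6  ⇒  r_B = 6 − 1 = 5

rB=5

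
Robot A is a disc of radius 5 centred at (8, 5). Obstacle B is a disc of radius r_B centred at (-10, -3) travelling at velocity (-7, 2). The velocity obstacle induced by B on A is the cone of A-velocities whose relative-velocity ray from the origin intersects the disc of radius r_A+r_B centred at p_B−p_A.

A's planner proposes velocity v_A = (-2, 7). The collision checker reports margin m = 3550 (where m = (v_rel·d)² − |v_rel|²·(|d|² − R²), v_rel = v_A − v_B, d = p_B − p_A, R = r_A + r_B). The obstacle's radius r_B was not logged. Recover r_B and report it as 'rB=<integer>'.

m = 3550
d = (-18, -8);  v_rel = (5, 5),  |v_rel|² = 50
v_rel×d = (5)·(-8) − (5)·(-18) = 50
since m = R²·50 − 50²:  R² = (2500 + 3550) / 50 = 121
R = √121 = 11  ⇒  r_B = 11 − 5 = 6

rB=6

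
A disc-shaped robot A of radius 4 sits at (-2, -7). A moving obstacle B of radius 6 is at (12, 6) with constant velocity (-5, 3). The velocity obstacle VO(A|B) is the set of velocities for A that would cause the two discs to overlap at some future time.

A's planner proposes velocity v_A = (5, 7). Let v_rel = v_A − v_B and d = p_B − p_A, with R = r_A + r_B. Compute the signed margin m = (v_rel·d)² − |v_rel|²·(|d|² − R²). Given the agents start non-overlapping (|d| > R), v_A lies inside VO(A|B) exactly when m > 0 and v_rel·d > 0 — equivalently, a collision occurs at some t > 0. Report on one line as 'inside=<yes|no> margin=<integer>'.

d = (14, 13),  |d|² = 365;  R = 4+6 = 10,  c = 365−10² = 265
v_rel = (10, 4),  |v_rel|² = 116;  v_rel·d = (10)·(14) + (4)·(13) = 192
116·t² − 384·t + 265 = 0  ⇒  m = 192² − 116·265 = 6124
m = 6124 > 0,  v_rel·d = 192 > 0  ⇒  inside

inside=yes margin=6124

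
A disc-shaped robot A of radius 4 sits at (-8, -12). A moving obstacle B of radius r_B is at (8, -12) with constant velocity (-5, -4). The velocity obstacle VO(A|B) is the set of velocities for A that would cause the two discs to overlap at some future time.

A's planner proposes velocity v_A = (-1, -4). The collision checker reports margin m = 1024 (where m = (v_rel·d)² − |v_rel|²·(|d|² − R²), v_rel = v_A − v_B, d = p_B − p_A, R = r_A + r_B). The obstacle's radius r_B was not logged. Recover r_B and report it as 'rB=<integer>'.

m = 1024
d = (16, 0);  v_rel = (4, 0),  |v_rel|² = 16
v_rel×d = (4)·(0) − (0)·(16) = 0
since m = R²·16 − 0²:  R² = (0 + 1024) / 16 = 64
R = √64 = 8  ⇒  r_B = 8 − 4 = 4

rB=4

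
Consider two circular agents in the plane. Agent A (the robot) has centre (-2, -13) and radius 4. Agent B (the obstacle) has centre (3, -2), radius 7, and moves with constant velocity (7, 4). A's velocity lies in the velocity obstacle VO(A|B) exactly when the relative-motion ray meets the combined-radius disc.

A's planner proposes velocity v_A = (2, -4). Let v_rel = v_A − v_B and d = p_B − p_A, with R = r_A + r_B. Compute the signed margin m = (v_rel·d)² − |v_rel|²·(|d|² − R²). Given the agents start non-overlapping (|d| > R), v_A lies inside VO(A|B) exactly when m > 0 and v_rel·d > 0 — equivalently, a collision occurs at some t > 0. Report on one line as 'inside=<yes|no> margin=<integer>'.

d = (5, 11),  |d|² = 146;  R = 4+7 = 11,  c = 146−11² = 25
v_rel = (-5, -8),  |v_rel|² = 89;  v_rel·d = (-5)·(5) + (-8)·(11) = -113
89·t² + 226·t + 25 = 0  ⇒  m = (-113)² − 89·25 = 10544
m = 10544 > 0,  v_rel·d = -113 < 0  ⇒  outside

inside=no margin=10544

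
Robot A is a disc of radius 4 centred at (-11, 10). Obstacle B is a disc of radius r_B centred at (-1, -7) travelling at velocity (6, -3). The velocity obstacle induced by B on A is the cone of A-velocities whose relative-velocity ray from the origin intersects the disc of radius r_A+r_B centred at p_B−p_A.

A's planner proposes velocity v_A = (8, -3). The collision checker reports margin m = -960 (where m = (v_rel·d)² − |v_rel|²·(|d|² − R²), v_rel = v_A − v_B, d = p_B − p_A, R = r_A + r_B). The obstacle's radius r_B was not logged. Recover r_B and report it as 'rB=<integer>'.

m = -960
d = (10, -17);  v_rel = (2, 0),  |v_rel|² = 4
v_rel×d = (2)·(-17) − (0)·(10) = -34
since m = R²·4 − (-34)²:  R² = (1156 + -960) / 4 = 49
R = √49 = 7  ⇒  r_B = 7 − 4 = 3

rB=3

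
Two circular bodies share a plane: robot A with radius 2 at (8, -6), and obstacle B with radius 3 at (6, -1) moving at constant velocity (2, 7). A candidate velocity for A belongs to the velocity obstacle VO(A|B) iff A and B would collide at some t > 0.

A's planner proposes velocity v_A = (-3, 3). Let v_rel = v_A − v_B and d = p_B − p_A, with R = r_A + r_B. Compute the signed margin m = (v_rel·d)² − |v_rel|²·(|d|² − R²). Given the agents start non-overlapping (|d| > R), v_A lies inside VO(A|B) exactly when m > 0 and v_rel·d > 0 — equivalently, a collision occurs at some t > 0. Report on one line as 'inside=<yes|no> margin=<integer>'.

d = (-2, 5),  |d|² = 29;  R = 2+3 = 5,  c = 29−5² = 4
v_rel = (-5, -4),  |v_rel|² = 41;  v_rel·d = (-5)·(-2) + (-4)·(5) = -10
41·t² + 20·t + 4 = 0  ⇒  m = (-10)² − 41·4 = -64
m = -64 < 0,  v_rel·d = -10 < 0  ⇒  outside

inside=no margin=-64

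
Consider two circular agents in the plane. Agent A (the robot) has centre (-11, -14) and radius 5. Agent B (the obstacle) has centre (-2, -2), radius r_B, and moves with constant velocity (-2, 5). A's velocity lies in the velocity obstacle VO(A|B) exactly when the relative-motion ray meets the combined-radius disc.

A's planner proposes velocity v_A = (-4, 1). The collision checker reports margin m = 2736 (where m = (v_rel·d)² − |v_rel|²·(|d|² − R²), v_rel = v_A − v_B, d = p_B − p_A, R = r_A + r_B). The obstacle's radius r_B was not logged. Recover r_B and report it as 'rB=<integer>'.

m = 2736
d = (9, 12);  v_rel = (-2, -4),  |v_rel|² = 20
v_rel×d = (-2)·(12) − (-4)·(9) = 12
since m = R²·20 − 12²:  R² = (144 + 2736) / 20 = 144
R = √144 = 12  ⇒  r_B = 12 − 5 = 7

rB=7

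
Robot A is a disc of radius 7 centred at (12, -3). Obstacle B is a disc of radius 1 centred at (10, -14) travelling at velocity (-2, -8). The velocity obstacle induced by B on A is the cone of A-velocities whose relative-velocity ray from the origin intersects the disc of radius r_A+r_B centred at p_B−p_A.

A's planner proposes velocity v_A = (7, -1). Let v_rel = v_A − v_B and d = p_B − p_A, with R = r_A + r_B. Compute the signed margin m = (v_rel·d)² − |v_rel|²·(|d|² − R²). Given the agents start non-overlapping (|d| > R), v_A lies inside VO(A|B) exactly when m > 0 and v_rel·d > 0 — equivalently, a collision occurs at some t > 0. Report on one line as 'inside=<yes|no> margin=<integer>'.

d = (-2, -11),  |d|² = 125;  R = 7+1 = 8,  c = 125−8² = 61
v_rel = (9, 7),  |v_rel|² = 130;  v_rel·d = (9)·(-2) + (7)·(-11) = -95
130·t² + 190·t + 61 = 0  ⇒  m = (-95)² − 130·61 = 1095
m = 1095 > 0,  v_rel·d = -95 < 0  ⇒  outside

inside=no margin=1095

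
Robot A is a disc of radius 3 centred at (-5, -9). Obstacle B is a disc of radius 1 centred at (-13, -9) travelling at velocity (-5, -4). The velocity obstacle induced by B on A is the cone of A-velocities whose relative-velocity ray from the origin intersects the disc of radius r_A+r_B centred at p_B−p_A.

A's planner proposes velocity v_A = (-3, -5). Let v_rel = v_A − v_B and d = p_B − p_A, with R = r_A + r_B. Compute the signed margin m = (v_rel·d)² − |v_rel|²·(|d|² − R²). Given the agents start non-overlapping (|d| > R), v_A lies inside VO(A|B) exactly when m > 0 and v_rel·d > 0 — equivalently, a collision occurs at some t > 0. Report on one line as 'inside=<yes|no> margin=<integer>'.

d = (-8, 0),  |d|² = 64;  R = 3+1 = 4,  c = 64−4² = 48
v_rel = (2, -1),  |v_rel|² = 5;  v_rel·d = (2)·(-8) + (-1)·(0) = -16
5·t² + 32·t + 48 = 0  ⇒  m = (-16)² − 5·48 = 16
m = 16 > 0,  v_rel·d = -16 < 0  ⇒  outside

inside=no margin=16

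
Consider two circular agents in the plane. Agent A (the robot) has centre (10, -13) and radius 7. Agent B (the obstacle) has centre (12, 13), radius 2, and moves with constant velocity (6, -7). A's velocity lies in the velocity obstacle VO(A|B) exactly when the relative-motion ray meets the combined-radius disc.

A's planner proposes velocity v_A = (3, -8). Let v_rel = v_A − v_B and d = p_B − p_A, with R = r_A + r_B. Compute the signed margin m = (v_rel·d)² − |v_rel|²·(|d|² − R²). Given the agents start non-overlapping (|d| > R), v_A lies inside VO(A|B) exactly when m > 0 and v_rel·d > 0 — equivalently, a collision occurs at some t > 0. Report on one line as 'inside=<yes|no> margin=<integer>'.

d = (2, 26),  |d|² = 680;  R = 7+2 = 9,  c = 680−9² = 599
v_rel = (-3, -1),  |v_rel|² = 10;  v_rel·d = (-3)·(2) + (-1)·(26) = -32
10·t² + 64·t + 599 = 0  ⇒  m = (-32)² − 10·599 = -4966
m = -4966 < 0,  v_rel·d = -32 < 0  ⇒  outside

inside=no margin=-4966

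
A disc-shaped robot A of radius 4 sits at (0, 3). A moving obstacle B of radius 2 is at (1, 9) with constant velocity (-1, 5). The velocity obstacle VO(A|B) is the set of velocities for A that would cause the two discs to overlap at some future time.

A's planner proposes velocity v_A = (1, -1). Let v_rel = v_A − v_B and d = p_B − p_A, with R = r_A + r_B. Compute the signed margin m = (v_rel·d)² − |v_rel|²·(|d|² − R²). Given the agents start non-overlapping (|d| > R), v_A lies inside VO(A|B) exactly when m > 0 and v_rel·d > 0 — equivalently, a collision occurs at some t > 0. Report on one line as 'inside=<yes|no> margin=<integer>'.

d = (1, 6),  |d|² = 37;  R = 4+2 = 6,  c = 37−6² = 1
v_rel = (2, -6),  |v_rel|² = 40;  v_rel·d = (2)·(1) + (-6)·(6) = -34
40·t² + 68·t + 1 = 0  ⇒  m = (-34)² − 40·1 = 1116
m = 1116 > 0,  v_rel·d = -34 < 0  ⇒  outside

inside=no margin=1116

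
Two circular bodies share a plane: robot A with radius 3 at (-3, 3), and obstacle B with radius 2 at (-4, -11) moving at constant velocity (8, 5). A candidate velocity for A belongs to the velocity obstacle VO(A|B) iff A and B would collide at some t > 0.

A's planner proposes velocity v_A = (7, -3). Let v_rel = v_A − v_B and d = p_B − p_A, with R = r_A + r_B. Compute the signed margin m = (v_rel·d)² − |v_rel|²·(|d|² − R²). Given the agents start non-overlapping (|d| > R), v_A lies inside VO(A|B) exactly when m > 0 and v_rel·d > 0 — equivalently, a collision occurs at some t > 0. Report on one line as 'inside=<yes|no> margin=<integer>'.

d = (-1, -14),  |d|² = 197;  R = 3+2 = 5,  c = 197−5² = 172
v_rel = (-1, -8),  |v_rel|² = 65;  v_rel·d = (-1)·(-1) + (-8)·(-14) = 113
65·t² − 226·t + 172 = 0  ⇒  m = 113² − 65·172 = 1589
m = 1589 > 0,  v_rel·d = 113 > 0  ⇒  inside

inside=yes margin=1589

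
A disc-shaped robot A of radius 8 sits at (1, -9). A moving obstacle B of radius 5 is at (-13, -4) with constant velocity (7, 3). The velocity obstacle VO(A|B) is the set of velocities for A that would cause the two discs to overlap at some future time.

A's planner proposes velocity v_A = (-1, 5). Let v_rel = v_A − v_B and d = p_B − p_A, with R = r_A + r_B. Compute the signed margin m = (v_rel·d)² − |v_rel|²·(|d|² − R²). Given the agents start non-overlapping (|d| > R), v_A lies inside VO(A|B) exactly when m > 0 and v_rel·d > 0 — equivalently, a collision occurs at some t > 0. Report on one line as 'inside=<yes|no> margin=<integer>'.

d = (-14, 5),  |d|² = 221;  R = 8+5 = 13,  c = 221−13² = 52
v_rel = (-8, 2),  |v_rel|² = 68;  v_rel·d = (-8)·(-14) + (2)·(5) = 122
68·t² − 244·t + 52 = 0  ⇒  m = 122² − 68·52 = 11348
m = 11348 > 0,  v_rel·d = 122 > 0  ⇒  inside

inside=yes margin=11348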